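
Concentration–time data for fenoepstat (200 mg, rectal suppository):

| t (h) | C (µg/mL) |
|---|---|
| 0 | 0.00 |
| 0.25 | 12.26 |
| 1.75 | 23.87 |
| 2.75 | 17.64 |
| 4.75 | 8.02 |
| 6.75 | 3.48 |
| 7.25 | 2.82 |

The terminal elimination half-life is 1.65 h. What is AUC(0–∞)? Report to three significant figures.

AUC = 94.8 µg/mL·h

Trapezoidal AUC_0→7.25:
  [0→0.25]: (0.00+12.26)/2 × 0.25 = 1.5325
  [0.25→1.75]: (12.26+23.87)/2 × 1.5 = 27.0975
  [1.75→2.75]: (23.87+17.64)/2 × 1 = 20.755
  [2.75→4.75]: (17.64+8.02)/2 × 2 = 25.66
  [4.75→6.75]: (8.02+3.48)/2 × 2 = 11.5
  [6.75→7.25]: (3.48+2.82)/2 × 0.5 = 1.575
  Sum = 88.12 µg/mL·h
k_e = ln2 / t½ = 0.693147 / 1.65 = 0.4201 h^-1
Extrapolated tail: C_last / k_e = 2.82 / 0.4201 = 6.713
AUC_0→∞ = 88.12 + 6.713 = 94.833 µg/mL·h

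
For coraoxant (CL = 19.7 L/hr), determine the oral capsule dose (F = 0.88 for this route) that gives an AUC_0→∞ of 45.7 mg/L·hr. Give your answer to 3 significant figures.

Dose = CL × AUC_0→∞ / F
     = 19.7 × 45.7 / 0.88 = 1023.06 mg

Dose = 1020 mg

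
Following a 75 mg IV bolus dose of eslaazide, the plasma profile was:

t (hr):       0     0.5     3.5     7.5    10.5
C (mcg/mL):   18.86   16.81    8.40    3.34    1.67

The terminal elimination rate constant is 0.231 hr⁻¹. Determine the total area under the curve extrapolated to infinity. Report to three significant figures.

AUC = 85.0 mcg/mL·hr

Trapezoidal AUC_0→10.5:
  [0→0.5]: (18.86+16.81)/2 × 0.5 = 8.9175
  [0.5→3.5]: (16.81+8.40)/2 × 3 = 37.815
  [3.5→7.5]: (8.40+3.34)/2 × 4 = 23.48
  [7.5→10.5]: (3.34+1.67)/2 × 3 = 7.515
  Sum = 77.7275 mcg/mL·hr
Extrapolated tail: C_last / k_e = 1.67 / 0.231 = 7.229
AUC_0→∞ = 77.7275 + 7.229 = 84.9565 mcg/mL·hr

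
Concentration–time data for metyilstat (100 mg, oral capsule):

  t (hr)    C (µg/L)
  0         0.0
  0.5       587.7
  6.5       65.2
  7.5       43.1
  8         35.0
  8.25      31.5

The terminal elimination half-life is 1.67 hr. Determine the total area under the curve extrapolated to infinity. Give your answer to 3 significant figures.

AUC = 2260 µg/L·hr

Trapezoidal AUC_0→8.25:
  [0→0.5]: (0.0+587.7)/2 × 0.5 = 146.925
  [0.5→6.5]: (587.7+65.2)/2 × 6 = 1958.7
  [6.5→7.5]: (65.2+43.1)/2 × 1 = 54.15
  [7.5→8]: (43.1+35.0)/2 × 0.5 = 19.525
  [8→8.25]: (35.0+31.5)/2 × 0.25 = 8.3125
  Sum = 2187.6125 µg/L·hr
k_e = ln2 / t½ = 0.693147 / 1.67 = 0.4151 hr^-1
Extrapolated tail: C_last / k_e = 31.5 / 0.4151 = 75.885
AUC_0→∞ = 2187.6125 + 75.885 = 2263.4975 µg/L·hr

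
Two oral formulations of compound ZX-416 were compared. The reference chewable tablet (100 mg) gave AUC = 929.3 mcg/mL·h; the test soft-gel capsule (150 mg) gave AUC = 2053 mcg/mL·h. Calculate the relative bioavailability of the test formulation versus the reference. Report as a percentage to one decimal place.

F_rel = 147.3%

F_rel = (AUC_test/D_test) / (AUC_ref/D_ref)
      = (2053/150) / (929.3/100)
      = 13.6867 / 9.293 = 1.4728 = 147.28%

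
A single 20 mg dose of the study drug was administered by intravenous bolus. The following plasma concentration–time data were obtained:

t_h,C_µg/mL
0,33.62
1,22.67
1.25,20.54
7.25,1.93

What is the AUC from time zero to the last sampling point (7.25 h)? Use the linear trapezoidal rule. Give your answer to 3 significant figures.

Trapezoidal AUC_0→7.25:
  [0→1]: (33.62+22.67)/2 × 1 = 28.145
  [1→1.25]: (22.67+20.54)/2 × 0.25 = 5.40125
  [1.25→7.25]: (20.54+1.93)/2 × 6 = 67.41
  Sum = 100.95625 µg/mL·h

AUC = 101 µg/mL·h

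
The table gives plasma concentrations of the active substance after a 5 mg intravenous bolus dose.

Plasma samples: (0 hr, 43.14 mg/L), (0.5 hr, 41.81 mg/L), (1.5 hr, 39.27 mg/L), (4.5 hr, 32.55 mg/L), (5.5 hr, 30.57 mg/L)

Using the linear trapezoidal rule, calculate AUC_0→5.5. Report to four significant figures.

AUC = 201.1 mg/L·hr

Trapezoidal AUC_0→5.5:
  [0→0.5]: (43.14+41.81)/2 × 0.5 = 21.2375
  [0.5→1.5]: (41.81+39.27)/2 × 1 = 40.54
  [1.5→4.5]: (39.27+32.55)/2 × 3 = 107.73
  [4.5→5.5]: (32.55+30.57)/2 × 1 = 31.56
  Sum = 201.0675 mg/L·hr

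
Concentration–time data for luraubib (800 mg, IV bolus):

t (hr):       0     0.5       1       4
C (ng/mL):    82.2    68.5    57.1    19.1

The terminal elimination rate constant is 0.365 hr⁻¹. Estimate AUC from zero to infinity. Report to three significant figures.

AUC = 236 ng/mL·hr

Trapezoidal AUC_0→4:
  [0→0.5]: (82.2+68.5)/2 × 0.5 = 37.675
  [0.5→1]: (68.5+57.1)/2 × 0.5 = 31.4
  [1→4]: (57.1+19.1)/2 × 3 = 114.3
  Sum = 183.375 ng/mL·hr
Extrapolated tail: C_last / k_e = 19.1 / 0.365 = 52.329
AUC_0→∞ = 183.375 + 52.329 = 235.704 ng/mL·hr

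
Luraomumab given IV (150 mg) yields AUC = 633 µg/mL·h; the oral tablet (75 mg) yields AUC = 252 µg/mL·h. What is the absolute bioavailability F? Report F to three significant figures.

F = 0.796

F = (AUC_ev / D_ev) / (AUC_iv / D_iv)
  = (252/75) / (633/150)
  = 3.36 / 4.22 = 0.7962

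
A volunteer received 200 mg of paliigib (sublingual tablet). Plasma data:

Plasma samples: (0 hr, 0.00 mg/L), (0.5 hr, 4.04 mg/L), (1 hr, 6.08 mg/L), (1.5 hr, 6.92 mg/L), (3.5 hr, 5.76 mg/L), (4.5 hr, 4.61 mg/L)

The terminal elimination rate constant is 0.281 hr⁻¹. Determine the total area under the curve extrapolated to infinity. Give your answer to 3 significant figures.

AUC = 41.1 mg/L·hr

Trapezoidal AUC_0→4.5:
  [0→0.5]: (0.00+4.04)/2 × 0.5 = 1.01
  [0.5→1]: (4.04+6.08)/2 × 0.5 = 2.53
  [1→1.5]: (6.08+6.92)/2 × 0.5 = 3.25
  [1.5→3.5]: (6.92+5.76)/2 × 2 = 12.68
  [3.5→4.5]: (5.76+4.61)/2 × 1 = 5.185
  Sum = 24.655 mg/L·hr
Extrapolated tail: C_last / k_e = 4.61 / 0.281 = 16.406
AUC_0→∞ = 24.655 + 16.406 = 41.061 mg/L·hr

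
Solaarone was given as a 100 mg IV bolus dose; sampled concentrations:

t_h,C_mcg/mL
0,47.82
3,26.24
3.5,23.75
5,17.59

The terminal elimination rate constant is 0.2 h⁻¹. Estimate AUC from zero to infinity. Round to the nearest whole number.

AUC = 243 mcg/mL·h

Trapezoidal AUC_0→5:
  [0→3]: (47.82+26.24)/2 × 3 = 111.09
  [3→3.5]: (26.24+23.75)/2 × 0.5 = 12.4975
  [3.5→5]: (23.75+17.59)/2 × 1.5 = 31.005
  Sum = 154.5925 mcg/mL·h
Extrapolated tail: C_last / k_e = 17.59 / 0.2 = 87.950
AUC_0→∞ = 154.5925 + 87.950 = 242.5425 mcg/mL·h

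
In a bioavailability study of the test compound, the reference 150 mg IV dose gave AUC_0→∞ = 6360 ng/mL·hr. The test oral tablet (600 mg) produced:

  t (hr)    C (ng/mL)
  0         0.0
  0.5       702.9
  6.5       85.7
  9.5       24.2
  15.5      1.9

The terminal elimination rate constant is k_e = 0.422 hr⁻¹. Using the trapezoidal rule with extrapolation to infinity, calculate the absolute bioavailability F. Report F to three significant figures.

Trapezoidal AUC_0→15.5 (oral tablet):
  [0→0.5]: (0.0+702.9)/2 × 0.5 = 175.725
  [0.5→6.5]: (702.9+85.7)/2 × 6 = 2365.8
  [6.5→9.5]: (85.7+24.2)/2 × 3 = 164.85
  [9.5→15.5]: (24.2+1.9)/2 × 6 = 78.3
  Sum = 2784.675 ng/mL·hr
Tail: C_last/k_e = 1.9/0.422 = 4.502
AUC_0→∞ (oral tablet) = 2784.675 + 4.502 = 2789.177 ng/mL·hr
F = (AUC_ev/D_ev)/(AUC_iv/D_iv) = (2789.177/600)/(6360/150) = 4.64863/42.4 = 0.1096

F = 0.110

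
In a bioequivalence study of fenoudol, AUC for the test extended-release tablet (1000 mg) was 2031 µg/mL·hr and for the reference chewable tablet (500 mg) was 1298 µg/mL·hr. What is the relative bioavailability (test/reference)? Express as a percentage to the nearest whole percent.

F_rel = (AUC_test/D_test) / (AUC_ref/D_ref)
      = (2031/1000) / (1298/500)
      = 2.031 / 2.596 = 0.7824 = 78.24%

F_rel = 78%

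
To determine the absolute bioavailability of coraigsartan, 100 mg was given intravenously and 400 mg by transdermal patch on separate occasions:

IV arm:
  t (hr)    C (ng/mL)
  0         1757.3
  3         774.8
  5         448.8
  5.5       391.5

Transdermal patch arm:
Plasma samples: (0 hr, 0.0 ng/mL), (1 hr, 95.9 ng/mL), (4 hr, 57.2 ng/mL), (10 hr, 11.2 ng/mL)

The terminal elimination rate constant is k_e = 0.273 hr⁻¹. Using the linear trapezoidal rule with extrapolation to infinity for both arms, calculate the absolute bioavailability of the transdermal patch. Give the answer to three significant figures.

F = 0.0196

Trapezoidal AUC_0→5.5 (IV):
  [0→3]: (1757.3+774.8)/2 × 3 = 3798.15
  [3→5]: (774.8+448.8)/2 × 2 = 1223.6
  [5→5.5]: (448.8+391.5)/2 × 0.5 = 210.075
  Sum = 5231.825 ng/mL·hr
IV tail: 391.5/0.273 = 1434.066; AUC_iv,0→∞ = 5231.825 + 1434.066 = 6665.891 ng/mL·hr
Trapezoidal AUC_0→10 (transdermal patch):
  [0→1]: (0.0+95.9)/2 × 1 = 47.95
  [1→4]: (95.9+57.2)/2 × 3 = 229.65
  [4→10]: (57.2+11.2)/2 × 6 = 205.2
  Sum = 482.8 ng/mL·hr
transdermal patch tail: 11.2/0.273 = 41.026; AUC_ev,0→∞ = 482.8 + 41.026 = 523.826 ng/mL·hr
F = (AUC_ev/D_ev)/(AUC_iv/D_iv) = (523.826/400)/(6665.891/100) = 1.309565/66.65891 = 0.0196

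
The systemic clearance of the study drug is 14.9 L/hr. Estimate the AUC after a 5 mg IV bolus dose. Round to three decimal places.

AUC_0→∞ = Dose_iv / CL
        = 5 / 14.9 = 0.33557 mg/L·hr

AUC = 0.336 mg/L·hr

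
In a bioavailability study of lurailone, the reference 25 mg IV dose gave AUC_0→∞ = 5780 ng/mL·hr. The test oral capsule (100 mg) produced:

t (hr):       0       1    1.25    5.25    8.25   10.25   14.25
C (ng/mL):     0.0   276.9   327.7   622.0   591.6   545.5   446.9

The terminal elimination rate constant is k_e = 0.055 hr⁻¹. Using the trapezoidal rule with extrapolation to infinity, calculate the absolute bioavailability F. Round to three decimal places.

Trapezoidal AUC_0→14.25 (oral capsule):
  [0→1]: (0.0+276.9)/2 × 1 = 138.45
  [1→1.25]: (276.9+327.7)/2 × 0.25 = 75.575
  [1.25→5.25]: (327.7+622.0)/2 × 4 = 1899.4
  [5.25→8.25]: (622.0+591.6)/2 × 3 = 1820.4
  [8.25→10.25]: (591.6+545.5)/2 × 2 = 1137.1
  [10.25→14.25]: (545.5+446.9)/2 × 4 = 1984.8
  Sum = 7055.725 ng/mL·hr
Tail: C_last/k_e = 446.9/0.055 = 8125.455
AUC_0→∞ (oral capsule) = 7055.725 + 8125.455 = 15181.18 ng/mL·hr
F = (AUC_ev/D_ev)/(AUC_iv/D_iv) = (15181.18/100)/(5780/25) = 151.8118/231.2 = 0.6566

F = 0.657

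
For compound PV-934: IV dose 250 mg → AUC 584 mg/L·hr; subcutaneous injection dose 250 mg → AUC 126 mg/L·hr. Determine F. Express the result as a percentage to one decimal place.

F = (AUC_ev / D_ev) / (AUC_iv / D_iv)
  = (126/250) / (584/250)
  = 0.504 / 2.336 = 0.2158
  = 21.58%

F = 21.6%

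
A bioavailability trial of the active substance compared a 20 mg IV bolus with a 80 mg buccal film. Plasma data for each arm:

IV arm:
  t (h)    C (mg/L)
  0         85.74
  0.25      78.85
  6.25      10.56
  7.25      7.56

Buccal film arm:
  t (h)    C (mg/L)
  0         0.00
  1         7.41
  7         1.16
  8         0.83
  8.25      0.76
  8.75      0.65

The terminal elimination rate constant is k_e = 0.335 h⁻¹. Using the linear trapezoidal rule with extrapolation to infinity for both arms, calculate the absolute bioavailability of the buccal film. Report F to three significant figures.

Trapezoidal AUC_0→7.25 (IV):
  [0→0.25]: (85.74+78.85)/2 × 0.25 = 20.57375
  [0.25→6.25]: (78.85+10.56)/2 × 6 = 268.23
  [6.25→7.25]: (10.56+7.56)/2 × 1 = 9.06
  Sum = 297.86375 mg/L·h
IV tail: 7.56/0.335 = 22.567; AUC_iv,0→∞ = 297.86375 + 22.567 = 320.43075 mg/L·h
Trapezoidal AUC_0→8.75 (buccal film):
  [0→1]: (0.00+7.41)/2 × 1 = 3.705
  [1→7]: (7.41+1.16)/2 × 6 = 25.71
  [7→8]: (1.16+0.83)/2 × 1 = 0.995
  [8→8.25]: (0.83+0.76)/2 × 0.25 = 0.19875
  [8.25→8.75]: (0.76+0.65)/2 × 0.5 = 0.3525
  Sum = 30.96125 mg/L·h
buccal film tail: 0.65/0.335 = 1.940; AUC_ev,0→∞ = 30.96125 + 1.940 = 32.90125 mg/L·h
F = (AUC_ev/D_ev)/(AUC_iv/D_iv) = (32.90125/80)/(320.43075/20) = 0.411266/16.0215 = 0.0257

F = 0.0257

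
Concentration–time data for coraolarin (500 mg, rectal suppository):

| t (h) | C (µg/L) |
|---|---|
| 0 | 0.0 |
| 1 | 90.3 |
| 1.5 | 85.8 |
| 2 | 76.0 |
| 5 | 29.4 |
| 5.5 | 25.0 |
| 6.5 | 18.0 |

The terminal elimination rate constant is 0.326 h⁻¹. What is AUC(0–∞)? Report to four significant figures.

Trapezoidal AUC_0→6.5:
  [0→1]: (0.0+90.3)/2 × 1 = 45.15
  [1→1.5]: (90.3+85.8)/2 × 0.5 = 44.025
  [1.5→2]: (85.8+76.0)/2 × 0.5 = 40.45
  [2→5]: (76.0+29.4)/2 × 3 = 158.1
  [5→5.5]: (29.4+25.0)/2 × 0.5 = 13.6
  [5.5→6.5]: (25.0+18.0)/2 × 1 = 21.5
  Sum = 322.825 µg/L·h
Extrapolated tail: C_last / k_e = 18.0 / 0.326 = 55.215
AUC_0→∞ = 322.825 + 55.215 = 378.04 µg/L·h

AUC = 378.0 µg/L·h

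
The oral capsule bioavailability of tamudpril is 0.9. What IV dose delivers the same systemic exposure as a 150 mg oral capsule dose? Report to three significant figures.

Systemic exposure from an extravascular dose = F × D_ev, so the equivalent IV dose is F × D_ev.
D_iv = F × D_ev = 0.9 × 150 = 135 mg

D_iv = 135 mg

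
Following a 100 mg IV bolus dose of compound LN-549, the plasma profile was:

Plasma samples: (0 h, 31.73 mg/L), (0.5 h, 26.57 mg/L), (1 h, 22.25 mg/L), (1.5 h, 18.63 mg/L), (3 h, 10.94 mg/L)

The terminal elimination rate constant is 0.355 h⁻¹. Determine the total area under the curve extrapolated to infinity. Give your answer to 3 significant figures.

AUC = 90.0 mg/L·h

Trapezoidal AUC_0→3:
  [0→0.5]: (31.73+26.57)/2 × 0.5 = 14.575
  [0.5→1]: (26.57+22.25)/2 × 0.5 = 12.205
  [1→1.5]: (22.25+18.63)/2 × 0.5 = 10.22
  [1.5→3]: (18.63+10.94)/2 × 1.5 = 22.1775
  Sum = 59.1775 mg/L·h
Extrapolated tail: C_last / k_e = 10.94 / 0.355 = 30.817
AUC_0→∞ = 59.1775 + 30.817 = 89.9945 mg/L·h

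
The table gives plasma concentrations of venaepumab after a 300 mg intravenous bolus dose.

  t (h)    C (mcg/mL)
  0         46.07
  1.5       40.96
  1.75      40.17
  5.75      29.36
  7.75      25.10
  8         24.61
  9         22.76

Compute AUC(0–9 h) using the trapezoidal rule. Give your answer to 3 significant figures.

AUC = 299 mcg/mL·h

Trapezoidal AUC_0→9:
  [0→1.5]: (46.07+40.96)/2 × 1.5 = 65.2725
  [1.5→1.75]: (40.96+40.17)/2 × 0.25 = 10.14125
  [1.75→5.75]: (40.17+29.36)/2 × 4 = 139.06
  [5.75→7.75]: (29.36+25.10)/2 × 2 = 54.46
  [7.75→8]: (25.10+24.61)/2 × 0.25 = 6.21375
  [8→9]: (24.61+22.76)/2 × 1 = 23.685
  Sum = 298.8325 mcg/mL·h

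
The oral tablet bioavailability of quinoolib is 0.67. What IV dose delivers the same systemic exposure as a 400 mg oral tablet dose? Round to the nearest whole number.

Systemic exposure from an extravascular dose = F × D_ev, so the equivalent IV dose is F × D_ev.
D_iv = F × D_ev = 0.67 × 400 = 268 mg

D_iv = 268 mg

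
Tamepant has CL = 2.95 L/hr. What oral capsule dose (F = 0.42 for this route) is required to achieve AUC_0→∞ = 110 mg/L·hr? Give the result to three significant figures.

Dose = 773 mg

Dose = CL × AUC_0→∞ / F
     = 2.95 × 110 / 0.42 = 772.619 mg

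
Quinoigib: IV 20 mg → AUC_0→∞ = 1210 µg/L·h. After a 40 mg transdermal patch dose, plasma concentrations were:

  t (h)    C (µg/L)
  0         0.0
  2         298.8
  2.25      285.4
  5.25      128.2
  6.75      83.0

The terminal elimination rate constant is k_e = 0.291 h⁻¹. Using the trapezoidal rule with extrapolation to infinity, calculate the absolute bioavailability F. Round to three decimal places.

Trapezoidal AUC_0→6.75 (transdermal patch):
  [0→2]: (0.0+298.8)/2 × 2 = 298.8
  [2→2.25]: (298.8+285.4)/2 × 0.25 = 73.025
  [2.25→5.25]: (285.4+128.2)/2 × 3 = 620.4
  [5.25→6.75]: (128.2+83.0)/2 × 1.5 = 158.4
  Sum = 1150.625 µg/L·h
Tail: C_last/k_e = 83.0/0.291 = 285.223
AUC_0→∞ (transdermal patch) = 1150.625 + 285.223 = 1435.848 µg/L·h
F = (AUC_ev/D_ev)/(AUC_iv/D_iv) = (1435.848/40)/(1210/20) = 35.8962/60.5 = 0.5933

F = 0.593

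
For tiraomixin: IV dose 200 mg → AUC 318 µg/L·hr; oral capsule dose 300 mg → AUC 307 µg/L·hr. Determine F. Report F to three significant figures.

F = 0.644

F = (AUC_ev / D_ev) / (AUC_iv / D_iv)
  = (307/300) / (318/200)
  = 1.02333 / 1.59 = 0.6436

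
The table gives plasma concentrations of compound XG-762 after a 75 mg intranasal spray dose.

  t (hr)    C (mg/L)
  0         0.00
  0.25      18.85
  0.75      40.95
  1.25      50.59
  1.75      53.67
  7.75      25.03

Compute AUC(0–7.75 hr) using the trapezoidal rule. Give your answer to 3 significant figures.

AUC = 302 mg/L·hr

Trapezoidal AUC_0→7.75:
  [0→0.25]: (0.00+18.85)/2 × 0.25 = 2.35625
  [0.25→0.75]: (18.85+40.95)/2 × 0.5 = 14.95
  [0.75→1.25]: (40.95+50.59)/2 × 0.5 = 22.885
  [1.25→1.75]: (50.59+53.67)/2 × 0.5 = 26.065
  [1.75→7.75]: (53.67+25.03)/2 × 6 = 236.1
  Sum = 302.35625 mg/L·hr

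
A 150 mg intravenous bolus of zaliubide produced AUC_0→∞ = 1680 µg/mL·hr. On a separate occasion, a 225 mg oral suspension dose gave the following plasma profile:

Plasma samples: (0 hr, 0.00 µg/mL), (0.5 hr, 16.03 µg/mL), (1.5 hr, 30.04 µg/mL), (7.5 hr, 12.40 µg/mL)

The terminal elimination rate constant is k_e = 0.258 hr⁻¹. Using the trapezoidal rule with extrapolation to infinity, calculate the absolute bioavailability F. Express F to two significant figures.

F = 0.080

Trapezoidal AUC_0→7.5 (oral suspension):
  [0→0.5]: (0.00+16.03)/2 × 0.5 = 4.0075
  [0.5→1.5]: (16.03+30.04)/2 × 1 = 23.035
  [1.5→7.5]: (30.04+12.40)/2 × 6 = 127.32
  Sum = 154.3625 µg/mL·hr
Tail: C_last/k_e = 12.40/0.258 = 48.062
AUC_0→∞ (oral suspension) = 154.3625 + 48.062 = 202.4245 µg/mL·hr
F = (AUC_ev/D_ev)/(AUC_iv/D_iv) = (202.4245/225)/(1680/150) = 0.899664/11.2 = 0.0803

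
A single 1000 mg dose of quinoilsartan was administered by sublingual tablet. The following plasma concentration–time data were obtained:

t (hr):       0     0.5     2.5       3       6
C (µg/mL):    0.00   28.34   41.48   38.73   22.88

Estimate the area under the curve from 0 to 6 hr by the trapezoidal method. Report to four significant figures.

AUC = 189.4 µg/mL·hr

Trapezoidal AUC_0→6:
  [0→0.5]: (0.00+28.34)/2 × 0.5 = 7.085
  [0.5→2.5]: (28.34+41.48)/2 × 2 = 69.82
  [2.5→3]: (41.48+38.73)/2 × 0.5 = 20.0525
  [3→6]: (38.73+22.88)/2 × 3 = 92.415
  Sum = 189.3725 µg/mL·hr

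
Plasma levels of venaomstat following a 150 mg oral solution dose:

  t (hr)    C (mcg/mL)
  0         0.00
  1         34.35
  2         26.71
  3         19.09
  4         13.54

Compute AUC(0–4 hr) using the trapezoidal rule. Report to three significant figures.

AUC = 86.9 mcg/mL·hr

Trapezoidal AUC_0→4:
  [0→1]: (0.00+34.35)/2 × 1 = 17.175
  [1→2]: (34.35+26.71)/2 × 1 = 30.53
  [2→3]: (26.71+19.09)/2 × 1 = 22.9
  [3→4]: (19.09+13.54)/2 × 1 = 16.315
  Sum = 86.92 mcg/mL·hr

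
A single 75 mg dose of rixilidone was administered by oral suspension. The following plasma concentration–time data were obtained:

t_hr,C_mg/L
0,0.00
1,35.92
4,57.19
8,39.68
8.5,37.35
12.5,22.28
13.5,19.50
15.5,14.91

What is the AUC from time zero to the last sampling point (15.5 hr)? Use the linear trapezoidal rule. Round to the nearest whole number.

Trapezoidal AUC_0→15.5:
  [0→1]: (0.00+35.92)/2 × 1 = 17.96
  [1→4]: (35.92+57.19)/2 × 3 = 139.665
  [4→8]: (57.19+39.68)/2 × 4 = 193.74
  [8→8.5]: (39.68+37.35)/2 × 0.5 = 19.2575
  [8.5→12.5]: (37.35+22.28)/2 × 4 = 119.26
  [12.5→13.5]: (22.28+19.50)/2 × 1 = 20.89
  [13.5→15.5]: (19.50+14.91)/2 × 2 = 34.41
  Sum = 545.1825 mg/L·hr

AUC = 545 mg/L·hr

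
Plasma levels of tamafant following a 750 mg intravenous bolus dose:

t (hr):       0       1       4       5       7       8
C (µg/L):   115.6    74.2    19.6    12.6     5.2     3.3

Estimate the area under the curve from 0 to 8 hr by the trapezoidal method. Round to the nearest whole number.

Trapezoidal AUC_0→8:
  [0→1]: (115.6+74.2)/2 × 1 = 94.9
  [1→4]: (74.2+19.6)/2 × 3 = 140.7
  [4→5]: (19.6+12.6)/2 × 1 = 16.1
  [5→7]: (12.6+5.2)/2 × 2 = 17.8
  [7→8]: (5.2+3.3)/2 × 1 = 4.25
  Sum = 273.75 µg/L·hr

AUC = 274 µg/L·hr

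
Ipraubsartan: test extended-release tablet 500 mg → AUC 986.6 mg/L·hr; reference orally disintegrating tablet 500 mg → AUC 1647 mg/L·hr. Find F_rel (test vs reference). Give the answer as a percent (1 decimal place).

F_rel = 59.9%

F_rel = (AUC_test/D_test) / (AUC_ref/D_ref)
      = (986.6/500) / (1647/500)
      = 1.9732 / 3.294 = 0.5990 = 59.90%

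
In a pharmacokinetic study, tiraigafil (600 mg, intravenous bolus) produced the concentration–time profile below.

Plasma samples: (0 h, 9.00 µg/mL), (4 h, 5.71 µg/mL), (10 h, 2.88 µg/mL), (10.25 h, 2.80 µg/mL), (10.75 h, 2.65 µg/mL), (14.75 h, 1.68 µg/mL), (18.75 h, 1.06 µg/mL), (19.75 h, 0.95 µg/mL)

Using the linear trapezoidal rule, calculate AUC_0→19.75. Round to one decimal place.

Trapezoidal AUC_0→19.75:
  [0→4]: (9.00+5.71)/2 × 4 = 29.42
  [4→10]: (5.71+2.88)/2 × 6 = 25.77
  [10→10.25]: (2.88+2.80)/2 × 0.25 = 0.71
  [10.25→10.75]: (2.80+2.65)/2 × 0.5 = 1.3625
  [10.75→14.75]: (2.65+1.68)/2 × 4 = 8.66
  [14.75→18.75]: (1.68+1.06)/2 × 4 = 5.48
  [18.75→19.75]: (1.06+0.95)/2 × 1 = 1.005
  Sum = 72.4075 µg/mL·h

AUC = 72.4 µg/mL·h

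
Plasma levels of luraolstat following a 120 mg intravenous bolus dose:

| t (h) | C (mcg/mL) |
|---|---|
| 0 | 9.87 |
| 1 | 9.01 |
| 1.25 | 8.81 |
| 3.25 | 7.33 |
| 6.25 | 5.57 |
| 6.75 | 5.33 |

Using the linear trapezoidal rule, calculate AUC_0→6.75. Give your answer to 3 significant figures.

AUC = 49.9 mcg/mL·h

Trapezoidal AUC_0→6.75:
  [0→1]: (9.87+9.01)/2 × 1 = 9.44
  [1→1.25]: (9.01+8.81)/2 × 0.25 = 2.2275
  [1.25→3.25]: (8.81+7.33)/2 × 2 = 16.14
  [3.25→6.25]: (7.33+5.57)/2 × 3 = 19.35
  [6.25→6.75]: (5.57+5.33)/2 × 0.5 = 2.725
  Sum = 49.8825 mcg/mL·h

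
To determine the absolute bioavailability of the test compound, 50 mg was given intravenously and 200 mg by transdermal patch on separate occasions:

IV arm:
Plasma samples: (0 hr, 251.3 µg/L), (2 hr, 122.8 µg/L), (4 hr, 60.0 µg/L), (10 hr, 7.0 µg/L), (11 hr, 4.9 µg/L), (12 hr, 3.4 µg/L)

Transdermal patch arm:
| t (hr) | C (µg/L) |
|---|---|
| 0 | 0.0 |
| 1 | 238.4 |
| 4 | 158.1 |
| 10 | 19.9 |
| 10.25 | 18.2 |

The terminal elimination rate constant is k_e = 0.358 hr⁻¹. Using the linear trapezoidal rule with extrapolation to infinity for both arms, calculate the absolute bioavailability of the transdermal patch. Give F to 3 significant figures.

F = 0.419

Trapezoidal AUC_0→12 (IV):
  [0→2]: (251.3+122.8)/2 × 2 = 374.1
  [2→4]: (122.8+60.0)/2 × 2 = 182.8
  [4→10]: (60.0+7.0)/2 × 6 = 201.0
  [10→11]: (7.0+4.9)/2 × 1 = 5.95
  [11→12]: (4.9+3.4)/2 × 1 = 4.15
  Sum = 768.0 µg/L·hr
IV tail: 3.4/0.358 = 9.497; AUC_iv,0→∞ = 768.0 + 9.497 = 777.497 µg/L·hr
Trapezoidal AUC_0→10.25 (transdermal patch):
  [0→1]: (0.0+238.4)/2 × 1 = 119.2
  [1→4]: (238.4+158.1)/2 × 3 = 594.75
  [4→10]: (158.1+19.9)/2 × 6 = 534.0
  [10→10.25]: (19.9+18.2)/2 × 0.25 = 4.7625
  Sum = 1252.7125 µg/L·hr
transdermal patch tail: 18.2/0.358 = 50.838; AUC_ev,0→∞ = 1252.7125 + 50.838 = 1303.5505 µg/L·hr
F = (AUC_ev/D_ev)/(AUC_iv/D_iv) = (1303.5505/200)/(777.497/50) = 6.5177525/15.54994 = 0.4191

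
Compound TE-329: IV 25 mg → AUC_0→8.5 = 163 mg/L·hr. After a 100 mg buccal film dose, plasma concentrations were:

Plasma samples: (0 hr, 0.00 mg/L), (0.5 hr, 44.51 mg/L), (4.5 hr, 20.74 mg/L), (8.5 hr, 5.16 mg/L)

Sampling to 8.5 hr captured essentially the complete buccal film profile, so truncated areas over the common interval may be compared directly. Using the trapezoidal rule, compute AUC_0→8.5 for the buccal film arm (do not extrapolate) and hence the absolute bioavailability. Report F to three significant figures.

F = 0.297

Trapezoidal AUC_0→8.5 (buccal film):
  [0→0.5]: (0.00+44.51)/2 × 0.5 = 11.1275
  [0.5→4.5]: (44.51+20.74)/2 × 4 = 130.5
  [4.5→8.5]: (20.74+5.16)/2 × 4 = 51.8
  Sum = 193.4275 mg/L·hr
F = (AUC_ev/D_ev)/(AUC_iv/D_iv) = (193.4275/100)/(163/25) = 1.934275/6.52 = 0.2967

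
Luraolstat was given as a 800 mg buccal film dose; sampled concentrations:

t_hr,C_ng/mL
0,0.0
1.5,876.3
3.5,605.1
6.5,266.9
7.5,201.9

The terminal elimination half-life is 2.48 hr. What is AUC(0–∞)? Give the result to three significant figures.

AUC = 4400 ng/mL·hr

Trapezoidal AUC_0→7.5:
  [0→1.5]: (0.0+876.3)/2 × 1.5 = 657.225
  [1.5→3.5]: (876.3+605.1)/2 × 2 = 1481.4
  [3.5→6.5]: (605.1+266.9)/2 × 3 = 1308.0
  [6.5→7.5]: (266.9+201.9)/2 × 1 = 234.4
  Sum = 3681.025 ng/mL·hr
k_e = ln2 / t½ = 0.693147 / 2.48 = 0.2795 hr^-1
Extrapolated tail: C_last / k_e = 201.9 / 0.2795 = 722.361
AUC_0→∞ = 3681.025 + 722.361 = 4403.386 ng/mL·hr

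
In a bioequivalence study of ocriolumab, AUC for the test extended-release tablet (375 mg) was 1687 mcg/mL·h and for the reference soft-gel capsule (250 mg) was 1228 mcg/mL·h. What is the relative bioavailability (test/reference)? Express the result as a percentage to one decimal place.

F_rel = (AUC_test/D_test) / (AUC_ref/D_ref)
      = (1687/375) / (1228/250)
      = 4.49867 / 4.912 = 0.9159 = 91.59%

F_rel = 91.6%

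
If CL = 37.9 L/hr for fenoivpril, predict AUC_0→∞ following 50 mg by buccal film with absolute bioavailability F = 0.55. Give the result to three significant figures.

AUC = 0.726 mg/L·hr

AUC_0→∞ = F × Dose / CL
        = 0.55 × 50 / 37.9 = 0.725594 mg/L·hr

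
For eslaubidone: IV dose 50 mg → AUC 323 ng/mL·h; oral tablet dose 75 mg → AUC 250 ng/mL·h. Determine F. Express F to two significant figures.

F = 0.52

F = (AUC_ev / D_ev) / (AUC_iv / D_iv)
  = (250/75) / (323/50)
  = 3.33333 / 6.46 = 0.5160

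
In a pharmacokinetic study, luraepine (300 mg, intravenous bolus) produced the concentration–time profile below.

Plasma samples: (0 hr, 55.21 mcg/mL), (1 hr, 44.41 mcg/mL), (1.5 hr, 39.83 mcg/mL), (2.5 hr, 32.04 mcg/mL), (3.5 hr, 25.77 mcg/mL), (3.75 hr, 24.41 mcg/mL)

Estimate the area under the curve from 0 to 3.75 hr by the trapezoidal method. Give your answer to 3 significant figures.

Trapezoidal AUC_0→3.75:
  [0→1]: (55.21+44.41)/2 × 1 = 49.81
  [1→1.5]: (44.41+39.83)/2 × 0.5 = 21.06
  [1.5→2.5]: (39.83+32.04)/2 × 1 = 35.935
  [2.5→3.5]: (32.04+25.77)/2 × 1 = 28.905
  [3.5→3.75]: (25.77+24.41)/2 × 0.25 = 6.2725
  Sum = 141.9825 mcg/mL·hr

AUC = 142 mcg/mL·hr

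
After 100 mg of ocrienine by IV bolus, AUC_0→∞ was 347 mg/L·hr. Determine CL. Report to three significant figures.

CL = 0.288 L/hr

CL = Dose_iv / AUC_0→∞
   = 100 / 347 = 0.288184 L/hr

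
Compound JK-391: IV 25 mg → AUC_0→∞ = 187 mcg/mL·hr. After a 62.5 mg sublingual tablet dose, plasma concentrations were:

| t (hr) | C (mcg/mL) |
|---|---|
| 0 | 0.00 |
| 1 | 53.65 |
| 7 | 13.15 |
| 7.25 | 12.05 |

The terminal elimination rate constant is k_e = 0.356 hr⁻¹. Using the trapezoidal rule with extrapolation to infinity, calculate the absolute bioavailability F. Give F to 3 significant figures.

Trapezoidal AUC_0→7.25 (sublingual tablet):
  [0→1]: (0.00+53.65)/2 × 1 = 26.825
  [1→7]: (53.65+13.15)/2 × 6 = 200.4
  [7→7.25]: (13.15+12.05)/2 × 0.25 = 3.15
  Sum = 230.375 mcg/mL·hr
Tail: C_last/k_e = 12.05/0.356 = 33.848
AUC_0→∞ (sublingual tablet) = 230.375 + 33.848 = 264.223 mcg/mL·hr
F = (AUC_ev/D_ev)/(AUC_iv/D_iv) = (264.223/62.5)/(187/25) = 4.227568/7.48 = 0.5652

F = 0.565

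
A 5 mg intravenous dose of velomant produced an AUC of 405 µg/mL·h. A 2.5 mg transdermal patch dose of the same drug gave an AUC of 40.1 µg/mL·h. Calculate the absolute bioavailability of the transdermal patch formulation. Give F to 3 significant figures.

F = 0.198

F = (AUC_ev / D_ev) / (AUC_iv / D_iv)
  = (40.1/2.5) / (405/5)
  = 16.04 / 81 = 0.1980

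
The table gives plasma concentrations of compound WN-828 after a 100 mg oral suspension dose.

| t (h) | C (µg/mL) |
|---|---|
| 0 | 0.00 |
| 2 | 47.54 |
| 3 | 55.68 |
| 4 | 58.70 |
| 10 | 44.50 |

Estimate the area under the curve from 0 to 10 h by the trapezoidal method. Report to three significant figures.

AUC = 466 µg/mL·h

Trapezoidal AUC_0→10:
  [0→2]: (0.00+47.54)/2 × 2 = 47.54
  [2→3]: (47.54+55.68)/2 × 1 = 51.61
  [3→4]: (55.68+58.70)/2 × 1 = 57.19
  [4→10]: (58.70+44.50)/2 × 6 = 309.6
  Sum = 465.94 µg/mL·h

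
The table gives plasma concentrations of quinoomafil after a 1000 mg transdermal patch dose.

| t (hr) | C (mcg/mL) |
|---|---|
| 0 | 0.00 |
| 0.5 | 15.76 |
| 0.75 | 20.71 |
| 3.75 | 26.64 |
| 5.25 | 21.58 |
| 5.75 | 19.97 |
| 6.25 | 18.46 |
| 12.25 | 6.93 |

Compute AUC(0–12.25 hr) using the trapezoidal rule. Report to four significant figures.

AUC = 211.9 mcg/mL·hr

Trapezoidal AUC_0→12.25:
  [0→0.5]: (0.00+15.76)/2 × 0.5 = 3.94
  [0.5→0.75]: (15.76+20.71)/2 × 0.25 = 4.55875
  [0.75→3.75]: (20.71+26.64)/2 × 3 = 71.025
  [3.75→5.25]: (26.64+21.58)/2 × 1.5 = 36.165
  [5.25→5.75]: (21.58+19.97)/2 × 0.5 = 10.3875
  [5.75→6.25]: (19.97+18.46)/2 × 0.5 = 9.6075
  [6.25→12.25]: (18.46+6.93)/2 × 6 = 76.17
  Sum = 211.85375 mcg/mL·hr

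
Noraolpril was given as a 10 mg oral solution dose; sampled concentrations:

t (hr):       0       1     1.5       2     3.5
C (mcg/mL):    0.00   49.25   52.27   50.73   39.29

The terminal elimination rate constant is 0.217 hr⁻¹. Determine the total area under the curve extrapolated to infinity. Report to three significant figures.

Trapezoidal AUC_0→3.5:
  [0→1]: (0.00+49.25)/2 × 1 = 24.625
  [1→1.5]: (49.25+52.27)/2 × 0.5 = 25.38
  [1.5→2]: (52.27+50.73)/2 × 0.5 = 25.75
  [2→3.5]: (50.73+39.29)/2 × 1.5 = 67.515
  Sum = 143.27 mcg/mL·hr
Extrapolated tail: C_last / k_e = 39.29 / 0.217 = 181.060
AUC_0→∞ = 143.27 + 181.060 = 324.33 mcg/mL·hr

AUC = 324 mcg/mL·hr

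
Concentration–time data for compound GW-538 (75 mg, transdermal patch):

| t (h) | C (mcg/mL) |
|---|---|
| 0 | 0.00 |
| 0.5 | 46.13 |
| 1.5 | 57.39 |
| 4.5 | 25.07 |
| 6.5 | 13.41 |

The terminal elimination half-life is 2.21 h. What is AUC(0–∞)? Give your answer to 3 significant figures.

Trapezoidal AUC_0→6.5:
  [0→0.5]: (0.00+46.13)/2 × 0.5 = 11.5325
  [0.5→1.5]: (46.13+57.39)/2 × 1 = 51.76
  [1.5→4.5]: (57.39+25.07)/2 × 3 = 123.69
  [4.5→6.5]: (25.07+13.41)/2 × 2 = 38.48
  Sum = 225.4625 mcg/mL·h
k_e = ln2 / t½ = 0.693147 / 2.21 = 0.3136 h^-1
Extrapolated tail: C_last / k_e = 13.41 / 0.3136 = 42.761
AUC_0→∞ = 225.4625 + 42.761 = 268.2235 mcg/mL·h

AUC = 268 mcg/mL·h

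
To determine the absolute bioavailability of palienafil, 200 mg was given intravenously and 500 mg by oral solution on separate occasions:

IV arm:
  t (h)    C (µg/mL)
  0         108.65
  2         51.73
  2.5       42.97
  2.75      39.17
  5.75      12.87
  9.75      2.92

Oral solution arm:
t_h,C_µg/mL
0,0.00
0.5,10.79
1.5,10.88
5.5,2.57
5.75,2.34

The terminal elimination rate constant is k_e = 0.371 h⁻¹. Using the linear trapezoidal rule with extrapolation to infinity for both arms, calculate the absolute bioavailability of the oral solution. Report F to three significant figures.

Trapezoidal AUC_0→9.75 (IV):
  [0→2]: (108.65+51.73)/2 × 2 = 160.38
  [2→2.5]: (51.73+42.97)/2 × 0.5 = 23.675
  [2.5→2.75]: (42.97+39.17)/2 × 0.25 = 10.2675
  [2.75→5.75]: (39.17+12.87)/2 × 3 = 78.06
  [5.75→9.75]: (12.87+2.92)/2 × 4 = 31.58
  Sum = 303.9625 µg/mL·h
IV tail: 2.92/0.371 = 7.871; AUC_iv,0→∞ = 303.9625 + 7.871 = 311.8335 µg/mL·h
Trapezoidal AUC_0→5.75 (oral solution):
  [0→0.5]: (0.00+10.79)/2 × 0.5 = 2.6975
  [0.5→1.5]: (10.79+10.88)/2 × 1 = 10.835
  [1.5→5.5]: (10.88+2.57)/2 × 4 = 26.9
  [5.5→5.75]: (2.57+2.34)/2 × 0.25 = 0.61375
  Sum = 41.04625 µg/mL·h
oral solution tail: 2.34/0.371 = 6.307; AUC_ev,0→∞ = 41.04625 + 6.307 = 47.35325 µg/mL·h
F = (AUC_ev/D_ev)/(AUC_iv/D_iv) = (47.35325/500)/(311.8335/200) = 0.0947065/1.5591675 = 0.0607

F = 0.0607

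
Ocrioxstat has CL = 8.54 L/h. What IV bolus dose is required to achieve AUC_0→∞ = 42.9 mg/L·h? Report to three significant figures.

Dose_iv = CL × AUC_0→∞
     = 8.54 × 42.9 = 366.366 mg

Dose = 366 mg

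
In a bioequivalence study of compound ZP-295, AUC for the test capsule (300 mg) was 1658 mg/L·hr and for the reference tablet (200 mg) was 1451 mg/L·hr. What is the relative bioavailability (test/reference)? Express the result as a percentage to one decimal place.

F_rel = (AUC_test/D_test) / (AUC_ref/D_ref)
      = (1658/300) / (1451/200)
      = 5.52667 / 7.255 = 0.7618 = 76.18%

F_rel = 76.2%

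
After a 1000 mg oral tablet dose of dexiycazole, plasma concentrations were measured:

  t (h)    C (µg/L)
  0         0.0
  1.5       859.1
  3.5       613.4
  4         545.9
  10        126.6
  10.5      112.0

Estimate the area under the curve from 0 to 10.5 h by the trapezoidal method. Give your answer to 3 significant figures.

AUC = 4480 µg/L·h

Trapezoidal AUC_0→10.5:
  [0→1.5]: (0.0+859.1)/2 × 1.5 = 644.325
  [1.5→3.5]: (859.1+613.4)/2 × 2 = 1472.5
  [3.5→4]: (613.4+545.9)/2 × 0.5 = 289.825
  [4→10]: (545.9+126.6)/2 × 6 = 2017.5
  [10→10.5]: (126.6+112.0)/2 × 0.5 = 59.65
  Sum = 4483.8 µg/L·h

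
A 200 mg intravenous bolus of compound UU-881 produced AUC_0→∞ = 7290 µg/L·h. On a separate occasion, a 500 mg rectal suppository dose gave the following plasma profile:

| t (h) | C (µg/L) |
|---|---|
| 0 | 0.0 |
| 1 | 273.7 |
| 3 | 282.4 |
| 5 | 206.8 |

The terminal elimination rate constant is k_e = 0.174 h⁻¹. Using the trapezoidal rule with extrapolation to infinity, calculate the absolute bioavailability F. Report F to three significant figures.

Trapezoidal AUC_0→5 (rectal suppository):
  [0→1]: (0.0+273.7)/2 × 1 = 136.85
  [1→3]: (273.7+282.4)/2 × 2 = 556.1
  [3→5]: (282.4+206.8)/2 × 2 = 489.2
  Sum = 1182.15 µg/L·h
Tail: C_last/k_e = 206.8/0.174 = 1188.506
AUC_0→∞ (rectal suppository) = 1182.15 + 1188.506 = 2370.656 µg/L·h
F = (AUC_ev/D_ev)/(AUC_iv/D_iv) = (2370.656/500)/(7290/200) = 4.741312/36.45 = 0.1301

F = 0.130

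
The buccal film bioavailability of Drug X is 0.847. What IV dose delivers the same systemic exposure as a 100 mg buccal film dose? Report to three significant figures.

D_iv = 84.7 mg

Systemic exposure from an extravascular dose = F × D_ev, so the equivalent IV dose is F × D_ev.
D_iv = F × D_ev = 0.847 × 100 = 84.7 mg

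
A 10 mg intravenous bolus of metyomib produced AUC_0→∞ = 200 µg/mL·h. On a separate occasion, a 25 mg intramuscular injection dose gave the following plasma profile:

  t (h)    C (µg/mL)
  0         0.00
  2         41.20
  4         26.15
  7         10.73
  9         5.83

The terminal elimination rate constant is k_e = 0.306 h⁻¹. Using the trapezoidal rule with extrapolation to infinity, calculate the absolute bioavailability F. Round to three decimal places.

Trapezoidal AUC_0→9 (intramuscular injection):
  [0→2]: (0.00+41.20)/2 × 2 = 41.2
  [2→4]: (41.20+26.15)/2 × 2 = 67.35
  [4→7]: (26.15+10.73)/2 × 3 = 55.32
  [7→9]: (10.73+5.83)/2 × 2 = 16.56
  Sum = 180.43 µg/mL·h
Tail: C_last/k_e = 5.83/0.306 = 19.052
AUC_0→∞ (intramuscular injection) = 180.43 + 19.052 = 199.482 µg/mL·h
F = (AUC_ev/D_ev)/(AUC_iv/D_iv) = (199.482/25)/(200/10) = 7.97928/20 = 0.3990

F = 0.399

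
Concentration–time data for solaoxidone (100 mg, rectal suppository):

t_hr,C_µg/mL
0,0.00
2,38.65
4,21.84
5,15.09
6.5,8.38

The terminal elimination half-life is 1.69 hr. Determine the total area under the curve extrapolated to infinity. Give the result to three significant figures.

AUC = 156 µg/mL·hr

Trapezoidal AUC_0→6.5:
  [0→2]: (0.00+38.65)/2 × 2 = 38.65
  [2→4]: (38.65+21.84)/2 × 2 = 60.49
  [4→5]: (21.84+15.09)/2 × 1 = 18.465
  [5→6.5]: (15.09+8.38)/2 × 1.5 = 17.6025
  Sum = 135.2075 µg/mL·hr
k_e = ln2 / t½ = 0.693147 / 1.69 = 0.4101 hr^-1
Extrapolated tail: C_last / k_e = 8.38 / 0.4101 = 20.434
AUC_0→∞ = 135.2075 + 20.434 = 155.6415 µg/mL·hr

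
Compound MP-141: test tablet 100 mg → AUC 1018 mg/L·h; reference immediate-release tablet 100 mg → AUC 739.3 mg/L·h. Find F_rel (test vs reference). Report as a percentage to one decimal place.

F_rel = (AUC_test/D_test) / (AUC_ref/D_ref)
      = (1018/100) / (739.3/100)
      = 10.18 / 7.393 = 1.3770 = 137.70%

F_rel = 137.7%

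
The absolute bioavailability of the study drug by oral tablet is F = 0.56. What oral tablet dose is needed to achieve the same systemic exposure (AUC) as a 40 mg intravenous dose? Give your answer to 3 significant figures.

For equal systemic exposure: F × D_ev = D_iv
D_ev = D_iv / F = 40 / 0.56 = 71.4286 mg

D_oral = 71.4 mg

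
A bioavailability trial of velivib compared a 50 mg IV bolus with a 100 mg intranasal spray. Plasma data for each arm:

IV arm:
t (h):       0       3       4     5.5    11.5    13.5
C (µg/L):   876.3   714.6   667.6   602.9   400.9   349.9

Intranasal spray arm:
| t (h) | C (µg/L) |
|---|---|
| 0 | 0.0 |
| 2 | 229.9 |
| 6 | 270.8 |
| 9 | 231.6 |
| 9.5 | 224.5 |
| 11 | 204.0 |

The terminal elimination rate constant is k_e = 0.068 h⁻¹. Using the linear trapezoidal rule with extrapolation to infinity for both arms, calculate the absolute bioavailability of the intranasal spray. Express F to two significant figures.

Trapezoidal AUC_0→13.5 (IV):
  [0→3]: (876.3+714.6)/2 × 3 = 2386.35
  [3→4]: (714.6+667.6)/2 × 1 = 691.1
  [4→5.5]: (667.6+602.9)/2 × 1.5 = 952.875
  [5.5→11.5]: (602.9+400.9)/2 × 6 = 3011.4
  [11.5→13.5]: (400.9+349.9)/2 × 2 = 750.8
  Sum = 7792.525 µg/L·h
IV tail: 349.9/0.068 = 5145.588; AUC_iv,0→∞ = 7792.525 + 5145.588 = 12938.113 µg/L·h
Trapezoidal AUC_0→11 (intranasal spray):
  [0→2]: (0.0+229.9)/2 × 2 = 229.9
  [2→6]: (229.9+270.8)/2 × 4 = 1001.4
  [6→9]: (270.8+231.6)/2 × 3 = 753.6
  [9→9.5]: (231.6+224.5)/2 × 0.5 = 114.025
  [9.5→11]: (224.5+204.0)/2 × 1.5 = 321.375
  Sum = 2420.3 µg/L·h
intranasal spray tail: 204.0/0.068 = 3000.000; AUC_ev,0→∞ = 2420.3 + 3000.000 = 5420.3 µg/L·h
F = (AUC_ev/D_ev)/(AUC_iv/D_iv) = (5420.3/100)/(12938.113/50) = 54.203/258.76226 = 0.2095

F = 0.21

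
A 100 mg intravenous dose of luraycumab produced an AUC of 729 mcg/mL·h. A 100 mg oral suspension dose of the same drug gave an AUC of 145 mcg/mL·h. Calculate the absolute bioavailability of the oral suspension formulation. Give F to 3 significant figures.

F = 0.199

F = (AUC_ev / D_ev) / (AUC_iv / D_iv)
  = (145/100) / (729/100)
  = 1.45 / 7.29 = 0.1989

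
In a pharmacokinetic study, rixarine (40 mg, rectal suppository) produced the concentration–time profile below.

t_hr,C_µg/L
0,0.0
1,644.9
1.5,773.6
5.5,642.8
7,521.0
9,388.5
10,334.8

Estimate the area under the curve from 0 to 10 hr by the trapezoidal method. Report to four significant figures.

Trapezoidal AUC_0→10:
  [0→1]: (0.0+644.9)/2 × 1 = 322.45
  [1→1.5]: (644.9+773.6)/2 × 0.5 = 354.625
  [1.5→5.5]: (773.6+642.8)/2 × 4 = 2832.8
  [5.5→7]: (642.8+521.0)/2 × 1.5 = 872.85
  [7→9]: (521.0+388.5)/2 × 2 = 909.5
  [9→10]: (388.5+334.8)/2 × 1 = 361.65
  Sum = 5653.875 µg/L·hr

AUC = 5654 µg/L·hr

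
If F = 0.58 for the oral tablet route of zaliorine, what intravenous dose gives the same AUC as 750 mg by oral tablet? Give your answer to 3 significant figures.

D_iv = 435 mg

Systemic exposure from an extravascular dose = F × D_ev, so the equivalent IV dose is F × D_ev.
D_iv = F × D_ev = 0.58 × 750 = 435 mg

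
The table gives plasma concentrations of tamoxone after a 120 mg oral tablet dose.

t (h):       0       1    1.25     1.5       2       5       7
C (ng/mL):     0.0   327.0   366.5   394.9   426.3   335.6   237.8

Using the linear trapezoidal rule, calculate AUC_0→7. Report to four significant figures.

AUC = 2267 ng/mL·h

Trapezoidal AUC_0→7:
  [0→1]: (0.0+327.0)/2 × 1 = 163.5
  [1→1.25]: (327.0+366.5)/2 × 0.25 = 86.6875
  [1.25→1.5]: (366.5+394.9)/2 × 0.25 = 95.175
  [1.5→2]: (394.9+426.3)/2 × 0.5 = 205.3
  [2→5]: (426.3+335.6)/2 × 3 = 1142.85
  [5→7]: (335.6+237.8)/2 × 2 = 573.4
  Sum = 2266.9125 ng/mL·h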